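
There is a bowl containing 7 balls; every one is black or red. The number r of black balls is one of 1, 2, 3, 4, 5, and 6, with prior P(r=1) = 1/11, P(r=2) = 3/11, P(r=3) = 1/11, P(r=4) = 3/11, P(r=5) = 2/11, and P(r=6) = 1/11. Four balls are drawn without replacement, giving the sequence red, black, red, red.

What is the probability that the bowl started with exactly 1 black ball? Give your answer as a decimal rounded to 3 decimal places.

Compute the likelihood of the observed sequence for each case: P(data | r = 1) = (6/7)(1/6)(5/5)(4/4) = 1/7; P(data | r = 2) = (5/7)(2/6)(4/5)(3/4) = 1/7; P(data | r = 3) = (4/7)(3/6)(3/5)(2/4) = 3/35; P(data | r = 4) = (3/7)(4/6)(2/5)(1/4) = 1/35; P(data | r = 5) = (2/7)(5/6)(1/5)(0/4) = 0; P(data | r = 6) = (1/7)(6/6)(0/5) = 0.
Weighting by the prior gives 1/11 · 1/7 = 1/77, 3/11 · 1/7 = 3/77, 1/11 · 3/35 = 3/385, 3/11 · 1/35 = 3/385, 2/11 · 0 = 0, 1/11 · 0 = 0; summing to 26/385.
By Bayes' rule, P(r = 1 | data) = (1/77) / (26/385) = 5/26.

0.192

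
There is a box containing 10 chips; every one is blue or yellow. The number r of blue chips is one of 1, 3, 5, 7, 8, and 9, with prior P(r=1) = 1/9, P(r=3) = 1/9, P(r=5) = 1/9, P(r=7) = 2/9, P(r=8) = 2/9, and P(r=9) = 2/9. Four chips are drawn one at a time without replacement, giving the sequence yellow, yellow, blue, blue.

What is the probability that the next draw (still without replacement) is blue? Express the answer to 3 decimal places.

0.642

Under each hypothesis, the probability of the observed sequence is: P(data | r = 1) = (9/10)(8/9)(1/8)(0/7) = 0; P(data | r = 3) = (7/10)(6/9)(3/8)(2/7) = 1/20; P(data | r = 5) = (5/10)(4/9)(5/8)(4/7) = 5/63; P(data | r = 7) = (3/10)(2/9)(7/8)(6/7) = 1/20; P(data | r = 8) = (2/10)(1/9)(8/8)(7/7) = 1/45; P(data | r = 9) = (1/10)(0/9) = 0.
The prior-weighted likelihoods are 1/9 · 0 = 0, 1/9 · 1/20 = 1/180, 1/9 · 5/63 = 5/567, 2/9 · 1/20 = 1/90, 2/9 · 1/45 = 2/405, 2/9 · 0 = 0; summing to 23/756.
The posterior is then P(r = 1 | data) = 0, P(r = 3 | data) = 21/115, P(r = 5 | data) = 20/69, P(r = 7 | data) = 42/115, P(r = 8 | data) = 56/345, P(r = 9 | data) = 0.
Averaging over the posterior, P(blue next | data) = (1/6)(21/115) + (1/2)(20/69) + (5/6)(42/115) + (1)(56/345) = 443/690.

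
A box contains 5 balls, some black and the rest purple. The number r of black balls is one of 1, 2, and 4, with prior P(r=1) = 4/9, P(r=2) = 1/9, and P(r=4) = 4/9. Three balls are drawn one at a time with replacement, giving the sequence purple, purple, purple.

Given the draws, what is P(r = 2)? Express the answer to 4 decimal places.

0.0941

Compute the likelihood of the observed sequence for each case: P(data | r = 1) = (4/5)(4/5)(4/5) = 0.512; P(data | r = 2) = (3/5)(3/5)(3/5) = 0.216; P(data | r = 4) = (1/5)(1/5)(1/5) = 0.008.
Multiplying each by its prior: 4/9 · 0.512 = 0.22756, 1/9 · 0.216 = 0.024, 4/9 · 0.008 = 0.0035556; with total 0.25511.
Hence P(r = 2 | data) = (0.024) / (0.25511) = 0.094077.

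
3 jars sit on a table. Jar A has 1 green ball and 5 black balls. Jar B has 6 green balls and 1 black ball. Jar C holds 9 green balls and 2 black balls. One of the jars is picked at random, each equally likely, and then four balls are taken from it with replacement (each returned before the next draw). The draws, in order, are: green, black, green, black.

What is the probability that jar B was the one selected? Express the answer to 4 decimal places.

0.2658

Under each hypothesis, the probability of the observed sequence is: P(data | jar A) = (1/6)(5/6)(1/6)(5/6) = 0.01929; P(data | jar B) = (6/7)(1/7)(6/7)(1/7) = 0.014994; P(data | jar C) = (9/11)(2/11)(9/11)(2/11) = 0.02213.
Multiplying each by its prior: 1/3 · 0.01929 = 0.00643, 1/3 · 0.014994 = 0.0049979, 1/3 · 0.02213 = 0.0073765; with total 0.018805.
By Bayes' rule, P(jar B | data) = (0.0049979) / (0.018805) = 0.26578.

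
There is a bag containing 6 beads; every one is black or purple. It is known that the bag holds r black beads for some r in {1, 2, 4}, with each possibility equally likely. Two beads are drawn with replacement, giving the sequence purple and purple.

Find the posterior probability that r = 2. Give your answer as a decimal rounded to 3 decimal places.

Compute the likelihood of the observed sequence for each case: P(data | r = 1) = (5/6)(5/6) = 25/36; P(data | r = 2) = (4/6)(4/6) = 4/9; P(data | r = 4) = (2/6)(2/6) = 1/9.
Weighting by the prior gives 1/3 · 25/36 = 25/108, 1/3 · 4/9 = 4/27, 1/3 · 1/9 = 1/27; summing to 5/12.
Hence P(r = 2 | data) = (4/27) / (5/12) = 16/45.

0.356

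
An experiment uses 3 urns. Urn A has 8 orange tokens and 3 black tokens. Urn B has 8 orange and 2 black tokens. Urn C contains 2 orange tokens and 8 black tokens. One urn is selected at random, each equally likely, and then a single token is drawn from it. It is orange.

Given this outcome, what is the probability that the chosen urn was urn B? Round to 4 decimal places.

0.4632

The likelihood of this draw under each hypothesis: P(data | urn A) = (8/11) = 8/11; P(data | urn B) = (8/10) = 4/5; P(data | urn C) = (2/10) = 1/5.
The prior-weighted likelihoods are 1/3 · 8/11 = 8/33, 1/3 · 4/5 = 4/15, 1/3 · 1/5 = 1/15; these sum to 19/33.
Therefore the posterior P(urn B | data) = (4/15) / (19/33) = 44/95.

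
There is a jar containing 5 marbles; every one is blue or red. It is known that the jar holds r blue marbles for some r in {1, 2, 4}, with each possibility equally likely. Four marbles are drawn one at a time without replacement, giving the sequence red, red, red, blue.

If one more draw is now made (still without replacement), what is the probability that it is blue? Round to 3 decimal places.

The likelihood of the observed sequence under each hypothesis: P(data | r = 1) = (4/5)(3/4)(2/3)(1/2) = 1/5; P(data | r = 2) = (3/5)(2/4)(1/3)(2/2) = 1/10; P(data | r = 4) = (1/5)(0/4) = 0.
Multiplying each by its prior: 1/3 · 1/5 = 1/15, 1/3 · 1/10 = 1/30, 1/3 · 0 = 0; summing to 1/10.
Normalising, the posterior is P(r = 1 | data) = 2/3, P(r = 2 | data) = 1/3, P(r = 4 | data) = 0.
Averaging over the posterior, P(blue next | data) = (0)(2/3) + (1)(1/3) = 1/3.

0.333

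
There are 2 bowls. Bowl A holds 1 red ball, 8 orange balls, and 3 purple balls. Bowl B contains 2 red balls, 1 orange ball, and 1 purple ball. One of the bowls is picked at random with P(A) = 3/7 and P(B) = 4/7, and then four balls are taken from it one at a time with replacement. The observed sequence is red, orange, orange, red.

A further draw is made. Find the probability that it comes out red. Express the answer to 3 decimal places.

The likelihood of the observed sequence under each hypothesis: P(data | bowl A) = (1/12)(8/12)(8/12)(1/12) = 0.0030864; P(data | bowl B) = (2/4)(1/4)(1/4)(2/4) = 0.015625.
The prior-weighted likelihoods are 3/7 · 0.0030864 = 0.0013228, 4/7 · 0.015625 = 0.0089286; with total 0.010251.
The posterior is then P(bowl A | data) = 0.12903, P(bowl B | data) = 0.87097.
The predictive probability is P(red next | data) = (1/12)(0.12903) + (1/2)(0.87097) = 0.44624.

0.446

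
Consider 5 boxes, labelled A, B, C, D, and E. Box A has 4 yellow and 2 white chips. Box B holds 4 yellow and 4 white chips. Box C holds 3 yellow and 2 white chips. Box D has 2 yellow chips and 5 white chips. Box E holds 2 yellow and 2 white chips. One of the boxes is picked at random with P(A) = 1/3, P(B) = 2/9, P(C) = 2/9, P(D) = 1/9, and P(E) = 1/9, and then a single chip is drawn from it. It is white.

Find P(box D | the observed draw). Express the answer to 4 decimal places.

For each hypothesis, P(data | H) works out to: P(data | box A) = (2/6) = 1/3; P(data | box B) = (4/8) = 1/2; P(data | box C) = (2/5) = 2/5; P(data | box D) = (5/7) = 5/7; P(data | box E) = (2/4) = 1/2.
The prior-weighted likelihoods are 1/3 · 1/3 = 1/9, 2/9 · 1/2 = 1/9, 2/9 · 2/5 = 4/45, 1/9 · 5/7 = 5/63, 1/9 · 1/2 = 1/18; with total 281/630.
So P(box D | data) = (5/63) / (281/630) = 50/281.

0.1779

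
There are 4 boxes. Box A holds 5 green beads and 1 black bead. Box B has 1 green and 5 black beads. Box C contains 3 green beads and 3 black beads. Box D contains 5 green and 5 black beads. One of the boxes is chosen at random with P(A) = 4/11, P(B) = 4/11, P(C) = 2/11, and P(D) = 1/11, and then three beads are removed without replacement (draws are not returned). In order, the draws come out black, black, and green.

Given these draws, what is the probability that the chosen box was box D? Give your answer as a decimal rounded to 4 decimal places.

The likelihood of the observed sequence under each hypothesis: P(data | box A) = (1/6)(0/5) = 0; P(data | box B) = (5/6)(4/5)(1/4) = 0.16667; P(data | box C) = (3/6)(2/5)(3/4) = 0.15; P(data | box D) = (5/10)(4/9)(5/8) = 0.13889.
Weighting by the prior gives 4/11 · 0 = 0, 4/11 · 0.16667 = 0.060606, 2/11 · 0.15 = 0.027273, 1/11 · 0.13889 = 0.012626; summing to 0.10051.
So P(box D | data) = (0.012626) / (0.10051) = 0.12563.

0.1256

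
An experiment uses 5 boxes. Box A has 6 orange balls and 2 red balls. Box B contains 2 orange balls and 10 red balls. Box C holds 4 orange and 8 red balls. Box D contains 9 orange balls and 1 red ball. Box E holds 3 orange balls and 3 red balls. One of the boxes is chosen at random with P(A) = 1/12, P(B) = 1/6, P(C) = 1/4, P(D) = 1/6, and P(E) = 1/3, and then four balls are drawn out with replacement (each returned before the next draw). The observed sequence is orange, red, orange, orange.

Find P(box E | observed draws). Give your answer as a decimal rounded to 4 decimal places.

0.4288

Compute the likelihood of the observed sequence for each case: P(data | box A) = (6/8)(2/8)(6/8)(6/8) = 0.10547; P(data | box B) = (2/12)(10/12)(2/12)(2/12) = 0.003858; P(data | box C) = (4/12)(8/12)(4/12)(4/12) = 0.024691; P(data | box D) = (9/10)(1/10)(9/10)(9/10) = 0.0729; P(data | box E) = (3/6)(3/6)(3/6)(3/6) = 0.0625.
The prior-weighted likelihoods are 1/12 · 0.10547 = 0.0087891, 1/6 · 0.003858 = 0.000643, 1/4 · 0.024691 = 0.0061728, 1/6 · 0.0729 = 0.01215, 1/3 · 0.0625 = 0.020833; summing to 0.048588.
Therefore the posterior P(box E | data) = (0.020833) / (0.048588) = 0.42877.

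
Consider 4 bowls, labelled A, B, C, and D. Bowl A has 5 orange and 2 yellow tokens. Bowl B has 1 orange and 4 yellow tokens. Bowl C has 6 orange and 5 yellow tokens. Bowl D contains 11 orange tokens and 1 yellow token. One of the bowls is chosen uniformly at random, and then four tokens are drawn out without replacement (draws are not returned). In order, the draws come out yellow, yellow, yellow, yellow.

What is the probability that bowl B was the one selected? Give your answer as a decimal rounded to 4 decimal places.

Compute the likelihood of the observed sequence for each case: P(data | bowl A) = (2/7)(1/6)(0/5) = 0; P(data | bowl B) = (4/5)(3/4)(2/3)(1/2) = 0.2; P(data | bowl C) = (5/11)(4/10)(3/9)(2/8) = 0.015152; P(data | bowl D) = (1/12)(0/11) = 0.
Multiplying each by its prior: 1/4 · 0 = 0, 1/4 · 0.2 = 0.05, 1/4 · 0.015152 = 0.0037879, 1/4 · 0 = 0; summing to 0.053788.
By Bayes' rule, P(bowl B | data) = (0.05) / (0.053788) = 0.92958.

0.9296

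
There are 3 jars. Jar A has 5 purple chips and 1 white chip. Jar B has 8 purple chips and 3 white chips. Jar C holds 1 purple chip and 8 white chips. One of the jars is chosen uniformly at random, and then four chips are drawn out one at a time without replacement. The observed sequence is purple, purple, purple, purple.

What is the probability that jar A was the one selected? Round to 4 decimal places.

0.6111

For each hypothesis, P(data | H) works out to: P(data | jar A) = (5/6)(4/5)(3/4)(2/3) = 1/3; P(data | jar B) = (8/11)(7/10)(6/9)(5/8) = 7/33; P(data | jar C) = (1/9)(0/8) = 0.
The prior-weighted likelihoods are 1/3 · 1/3 = 1/9, 1/3 · 7/33 = 7/99, 1/3 · 0 = 0; summing to 2/11.
Therefore the posterior P(jar A | data) = (1/9) / (2/11) = 11/18.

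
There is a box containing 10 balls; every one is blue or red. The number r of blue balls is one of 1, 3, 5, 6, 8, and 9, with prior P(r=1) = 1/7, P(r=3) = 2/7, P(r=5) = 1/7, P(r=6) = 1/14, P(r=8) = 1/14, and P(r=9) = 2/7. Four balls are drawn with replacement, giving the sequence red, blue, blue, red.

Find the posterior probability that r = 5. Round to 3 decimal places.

0.289

For each hypothesis, P(data | H) works out to: P(data | r = 1) = (9/10)(1/10)(1/10)(9/10) = 0.0081; P(data | r = 3) = (7/10)(3/10)(3/10)(7/10) = 0.0441; P(data | r = 5) = (5/10)(5/10)(5/10)(5/10) = 0.0625; P(data | r = 6) = (4/10)(6/10)(6/10)(4/10) = 0.0576; P(data | r = 8) = (2/10)(8/10)(8/10)(2/10) = 0.0256; P(data | r = 9) = (1/10)(9/10)(9/10)(1/10) = 0.0081.
The prior-weighted likelihoods are 1/7 · 0.0081 = 0.0011571, 2/7 · 0.0441 = 0.0126, 1/7 · 0.0625 = 0.0089286, 1/14 · 0.0576 = 0.0041143, 1/14 · 0.0256 = 0.0018286, 2/7 · 0.0081 = 0.0023143; summing to 0.030943.
By Bayes' rule, P(r = 5 | data) = (0.0089286) / (0.030943) = 0.28855.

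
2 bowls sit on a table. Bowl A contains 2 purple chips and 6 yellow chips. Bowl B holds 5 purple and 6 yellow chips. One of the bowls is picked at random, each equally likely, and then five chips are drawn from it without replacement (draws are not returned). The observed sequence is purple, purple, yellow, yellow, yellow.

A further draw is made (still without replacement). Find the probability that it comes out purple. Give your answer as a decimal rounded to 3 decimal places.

The likelihood of the observed sequence under each hypothesis: P(data | bowl A) = (2/8)(1/7)(6/6)(5/5)(4/4) = 0.035714; P(data | bowl B) = (5/11)(4/10)(6/9)(5/8)(4/7) = 0.04329.
Multiplying each by its prior: 1/2 · 0.035714 = 0.017857, 1/2 · 0.04329 = 0.021645; with total 0.039502.
Dividing through by the total gives posterior P(bowl A | data) = 0.45205, P(bowl B | data) = 0.54795.
So P(purple next | data) = Σ P(purple next | H) P(H | data) = (0)(0.45205) + (1/2)(0.54795) = 0.27397.

0.274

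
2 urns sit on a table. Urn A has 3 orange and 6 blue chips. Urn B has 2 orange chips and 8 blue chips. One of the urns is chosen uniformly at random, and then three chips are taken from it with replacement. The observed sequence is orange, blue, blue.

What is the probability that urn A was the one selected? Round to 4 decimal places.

The likelihood of the observed sequence under each hypothesis: P(data | urn A) = (3/9)(6/9)(6/9) = 0.14815; P(data | urn B) = (2/10)(8/10)(8/10) = 0.128.
Weighting by the prior gives 1/2 · 0.14815 = 0.074074, 1/2 · 0.128 = 0.064; summing to 0.13807.
Therefore the posterior P(urn A | data) = (0.074074) / (0.13807) = 0.53648.

0.5365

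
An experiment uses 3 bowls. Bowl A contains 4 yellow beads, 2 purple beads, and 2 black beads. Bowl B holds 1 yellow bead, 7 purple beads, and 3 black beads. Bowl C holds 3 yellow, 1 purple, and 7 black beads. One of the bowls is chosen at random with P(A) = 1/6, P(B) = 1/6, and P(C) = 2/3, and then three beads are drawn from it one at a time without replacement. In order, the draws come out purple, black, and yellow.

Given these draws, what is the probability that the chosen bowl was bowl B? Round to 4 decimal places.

0.1380

For each hypothesis, P(data | H) works out to: P(data | bowl A) = (2/8)(2/7)(4/6) = 0.047619; P(data | bowl B) = (7/11)(3/10)(1/9) = 0.021212; P(data | bowl C) = (1/11)(7/10)(3/9) = 0.021212.
Multiplying each by its prior: 1/6 · 0.047619 = 0.0079365, 1/6 · 0.021212 = 0.0035354, 2/3 · 0.021212 = 0.014141; these sum to 0.025613.
By Bayes' rule, P(bowl B | data) = (0.0035354) / (0.025613) = 0.13803.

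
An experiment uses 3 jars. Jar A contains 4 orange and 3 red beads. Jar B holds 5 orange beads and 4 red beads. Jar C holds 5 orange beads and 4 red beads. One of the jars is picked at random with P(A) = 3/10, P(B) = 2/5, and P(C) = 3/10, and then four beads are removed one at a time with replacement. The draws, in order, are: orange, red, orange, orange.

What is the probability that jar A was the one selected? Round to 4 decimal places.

0.3102

For each hypothesis, P(data | H) works out to: P(data | jar A) = (4/7)(3/7)(4/7)(4/7) = 0.079967; P(data | jar B) = (5/9)(4/9)(5/9)(5/9) = 0.076208; P(data | jar C) = (5/9)(4/9)(5/9)(5/9) = 0.076208.
Multiplying each by its prior: 3/10 · 0.079967 = 0.02399, 2/5 · 0.076208 = 0.030483, 3/10 · 0.076208 = 0.022862; with total 0.077336.
Hence P(jar A | data) = (0.02399) / (0.077336) = 0.31021.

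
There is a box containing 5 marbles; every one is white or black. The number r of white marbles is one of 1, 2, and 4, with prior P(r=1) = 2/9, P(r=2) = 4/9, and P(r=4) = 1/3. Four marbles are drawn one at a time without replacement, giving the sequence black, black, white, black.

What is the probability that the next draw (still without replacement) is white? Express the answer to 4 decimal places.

0.5000

Compute the likelihood of the observed sequence for each case: P(data | r = 1) = (4/5)(3/4)(1/3)(2/2) = 1/5; P(data | r = 2) = (3/5)(2/4)(2/3)(1/2) = 1/10; P(data | r = 4) = (1/5)(0/4) = 0.
Multiplying each by its prior: 2/9 · 1/5 = 2/45, 4/9 · 1/10 = 2/45, 1/3 · 0 = 0; summing to 4/45.
The posterior is then P(r = 1 | data) = 1/2, P(r = 2 | data) = 1/2, P(r = 4 | data) = 0.
The predictive probability is P(white next | data) = (0)(1/2) + (1)(1/2) = 1/2.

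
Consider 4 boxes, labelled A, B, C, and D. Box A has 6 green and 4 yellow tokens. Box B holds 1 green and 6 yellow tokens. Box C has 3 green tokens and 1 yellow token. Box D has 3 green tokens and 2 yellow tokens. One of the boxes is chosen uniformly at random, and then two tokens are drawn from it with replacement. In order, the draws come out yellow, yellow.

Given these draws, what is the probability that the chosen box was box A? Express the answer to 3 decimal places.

Under each hypothesis, the probability of the observed sequence is: P(data | box A) = (4/10)(4/10) = 0.16; P(data | box B) = (6/7)(6/7) = 0.73469; P(data | box C) = (1/4)(1/4) = 0.0625; P(data | box D) = (2/5)(2/5) = 0.16.
Multiplying each by its prior: 1/4 · 0.16 = 0.04, 1/4 · 0.73469 = 0.18367, 1/4 · 0.0625 = 0.015625, 1/4 · 0.16 = 0.04; with total 0.2793.
Therefore the posterior P(box A | data) = (0.04) / (0.2793) = 0.14322.

0.143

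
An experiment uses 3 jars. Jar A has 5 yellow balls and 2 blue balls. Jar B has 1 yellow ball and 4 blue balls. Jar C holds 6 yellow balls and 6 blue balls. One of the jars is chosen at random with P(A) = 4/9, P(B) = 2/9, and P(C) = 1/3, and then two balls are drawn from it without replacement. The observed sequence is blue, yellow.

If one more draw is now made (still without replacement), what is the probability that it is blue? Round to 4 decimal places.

For each hypothesis, P(data | H) works out to: P(data | jar A) = (2/7)(5/6) = 0.2381; P(data | jar B) = (4/5)(1/4) = 0.2; P(data | jar C) = (6/12)(6/11) = 0.27273.
The prior-weighted likelihoods are 4/9 · 0.2381 = 0.10582, 2/9 · 0.2 = 0.044444, 1/3 · 0.27273 = 0.090909; these sum to 0.24117.
The posterior is then P(jar A | data) = 0.43877, P(jar B | data) = 0.18428, P(jar C | data) = 0.37694.
Averaging over the posterior, P(blue next | data) = (1/5)(0.43877) + (1)(0.18428) + (1/2)(0.37694) = 0.46051.

0.4605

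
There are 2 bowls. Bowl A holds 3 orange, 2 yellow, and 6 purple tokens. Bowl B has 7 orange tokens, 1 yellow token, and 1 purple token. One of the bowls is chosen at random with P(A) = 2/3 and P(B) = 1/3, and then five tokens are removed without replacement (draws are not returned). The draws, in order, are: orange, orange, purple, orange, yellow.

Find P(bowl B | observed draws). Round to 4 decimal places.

0.8425

The likelihood of the observed sequence under each hypothesis: P(data | bowl A) = (3/11)(2/10)(6/9)(1/8)(2/7) = 0.0012987; P(data | bowl B) = (7/9)(6/8)(1/7)(5/6)(1/5) = 0.013889.
Multiplying each by its prior: 2/3 · 0.0012987 = 0.0008658, 1/3 · 0.013889 = 0.0046296; these sum to 0.0054954.
By Bayes' rule, P(bowl B | data) = (0.0046296) / (0.0054954) = 0.84245.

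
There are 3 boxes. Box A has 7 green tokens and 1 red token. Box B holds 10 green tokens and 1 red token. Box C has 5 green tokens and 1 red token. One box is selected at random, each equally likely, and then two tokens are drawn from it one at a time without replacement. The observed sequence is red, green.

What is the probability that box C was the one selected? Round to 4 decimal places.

The likelihood of the observed sequence under each hypothesis: P(data | box A) = (1/8)(7/7) = 1/8; P(data | box B) = (1/11)(10/10) = 1/11; P(data | box C) = (1/6)(5/5) = 1/6.
Multiplying each by its prior: 1/3 · 1/8 = 1/24, 1/3 · 1/11 = 1/33, 1/3 · 1/6 = 1/18; these sum to 101/792.
So P(box C | data) = (1/18) / (101/792) = 44/101.

0.4356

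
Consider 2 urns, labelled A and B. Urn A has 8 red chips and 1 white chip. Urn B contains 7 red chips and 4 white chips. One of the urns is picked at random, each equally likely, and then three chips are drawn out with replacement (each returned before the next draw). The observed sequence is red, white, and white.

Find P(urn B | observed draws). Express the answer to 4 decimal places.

0.8846

The likelihood of the observed sequence under each hypothesis: P(data | urn A) = (8/9)(1/9)(1/9) = 0.010974; P(data | urn B) = (7/11)(4/11)(4/11) = 0.084147.
Multiplying each by its prior: 1/2 · 0.010974 = 0.005487, 1/2 · 0.084147 = 0.042074; with total 0.047561.
By Bayes' rule, P(urn B | data) = (0.042074) / (0.047561) = 0.88463.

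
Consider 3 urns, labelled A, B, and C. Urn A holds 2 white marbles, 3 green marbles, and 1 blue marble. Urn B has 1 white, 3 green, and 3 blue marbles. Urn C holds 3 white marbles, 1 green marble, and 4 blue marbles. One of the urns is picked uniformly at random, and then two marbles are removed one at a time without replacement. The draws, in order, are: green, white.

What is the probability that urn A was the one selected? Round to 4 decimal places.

Under each hypothesis, the probability of the observed sequence is: P(data | urn A) = (3/6)(2/5) = 1/5; P(data | urn B) = (3/7)(1/6) = 1/14; P(data | urn C) = (1/8)(3/7) = 3/56.
Multiplying each by its prior: 1/3 · 1/5 = 1/15, 1/3 · 1/14 = 1/42, 1/3 · 3/56 = 1/56; with total 13/120.
Hence P(urn A | data) = (1/15) / (13/120) = 8/13.

0.6154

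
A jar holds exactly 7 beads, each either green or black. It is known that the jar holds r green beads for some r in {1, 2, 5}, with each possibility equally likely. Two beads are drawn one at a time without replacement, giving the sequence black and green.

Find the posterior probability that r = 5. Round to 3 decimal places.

Compute the likelihood of the observed sequence for each case: P(data | r = 1) = (6/7)(1/6) = 1/7; P(data | r = 2) = (5/7)(2/6) = 5/21; P(data | r = 5) = (2/7)(5/6) = 5/21.
Weighting by the prior gives 1/3 · 1/7 = 1/21, 1/3 · 5/21 = 5/63, 1/3 · 5/21 = 5/63; these sum to 13/63.
By Bayes' rule, P(r = 5 | data) = (5/63) / (13/63) = 5/13.

0.385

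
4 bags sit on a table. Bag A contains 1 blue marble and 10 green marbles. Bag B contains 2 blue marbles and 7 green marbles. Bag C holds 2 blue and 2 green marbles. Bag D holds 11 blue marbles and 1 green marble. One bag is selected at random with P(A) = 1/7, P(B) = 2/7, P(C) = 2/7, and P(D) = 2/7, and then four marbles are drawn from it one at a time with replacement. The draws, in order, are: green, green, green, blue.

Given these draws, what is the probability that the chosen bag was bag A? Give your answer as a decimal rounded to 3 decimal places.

0.169

Under each hypothesis, the probability of the observed sequence is: P(data | bag A) = (10/11)(10/11)(10/11)(1/11) = 0.068301; P(data | bag B) = (7/9)(7/9)(7/9)(2/9) = 0.10456; P(data | bag C) = (2/4)(2/4)(2/4)(2/4) = 0.0625; P(data | bag D) = (1/12)(1/12)(1/12)(11/12) = 0.00053048.
Multiplying each by its prior: 1/7 · 0.068301 = 0.0097573, 2/7 · 0.10456 = 0.029873, 2/7 · 0.0625 = 0.017857, 2/7 · 0.00053048 = 0.00015157; these sum to 0.05764.
Therefore the posterior P(bag A | data) = (0.0097573) / (0.05764) = 0.16928.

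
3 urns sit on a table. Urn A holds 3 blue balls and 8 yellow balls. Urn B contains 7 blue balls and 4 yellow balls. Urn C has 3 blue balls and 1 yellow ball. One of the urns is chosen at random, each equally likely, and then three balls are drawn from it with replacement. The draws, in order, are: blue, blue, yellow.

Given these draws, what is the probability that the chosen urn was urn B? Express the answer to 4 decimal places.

0.4306

For each hypothesis, P(data | H) works out to: P(data | urn A) = (3/11)(3/11)(8/11) = 0.054095; P(data | urn B) = (7/11)(7/11)(4/11) = 0.14726; P(data | urn C) = (3/4)(3/4)(1/4) = 0.14062.
Multiplying each by its prior: 1/3 · 0.054095 = 0.018032, 1/3 · 0.14726 = 0.049086, 1/3 · 0.14062 = 0.046875; with total 0.11399.
So P(urn B | data) = (0.049086) / (0.11399) = 0.43061.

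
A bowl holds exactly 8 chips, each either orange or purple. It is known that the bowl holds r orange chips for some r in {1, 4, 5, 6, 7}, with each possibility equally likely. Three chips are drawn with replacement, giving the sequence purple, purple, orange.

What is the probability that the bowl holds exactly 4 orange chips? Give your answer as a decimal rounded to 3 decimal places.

0.339

For each hypothesis, P(data | H) works out to: P(data | r = 1) = (7/8)(7/8)(1/8) = 0.095703; P(data | r = 4) = (4/8)(4/8)(4/8) = 0.125; P(data | r = 5) = (3/8)(3/8)(5/8) = 0.087891; P(data | r = 6) = (2/8)(2/8)(6/8) = 0.046875; P(data | r = 7) = (1/8)(1/8)(7/8) = 0.013672.
Multiplying each by its prior: 1/5 · 0.095703 = 0.019141, 1/5 · 0.125 = 0.025, 1/5 · 0.087891 = 0.017578, 1/5 · 0.046875 = 0.009375, 1/5 · 0.013672 = 0.0027344; summing to 0.073828.
So P(r = 4 | data) = (0.025) / (0.073828) = 0.33862.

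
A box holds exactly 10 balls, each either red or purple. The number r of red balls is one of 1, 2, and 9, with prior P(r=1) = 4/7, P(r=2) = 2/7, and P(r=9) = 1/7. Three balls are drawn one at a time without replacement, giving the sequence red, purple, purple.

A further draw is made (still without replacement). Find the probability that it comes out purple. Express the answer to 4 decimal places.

0.9375

For each hypothesis, P(data | H) works out to: P(data | r = 1) = (1/10)(9/9)(8/8) = 1/10; P(data | r = 2) = (2/10)(8/9)(7/8) = 7/45; P(data | r = 9) = (9/10)(1/9)(0/8) = 0.
The prior-weighted likelihoods are 4/7 · 1/10 = 2/35, 2/7 · 7/45 = 2/45, 1/7 · 0 = 0; these sum to 32/315.
The posterior is then P(r = 1 | data) = 9/16, P(r = 2 | data) = 7/16, P(r = 9 | data) = 0.
So P(purple next | data) = Σ P(purple next | H) P(H | data) = (1)(9/16) + (6/7)(7/16) = 15/16.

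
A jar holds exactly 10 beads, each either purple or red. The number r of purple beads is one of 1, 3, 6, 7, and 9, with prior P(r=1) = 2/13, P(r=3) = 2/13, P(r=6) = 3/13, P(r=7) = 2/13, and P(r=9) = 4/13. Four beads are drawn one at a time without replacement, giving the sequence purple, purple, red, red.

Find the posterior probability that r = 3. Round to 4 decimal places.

0.2414

Compute the likelihood of the observed sequence for each case: P(data | r = 1) = (1/10)(0/9) = 0; P(data | r = 3) = (3/10)(2/9)(7/8)(6/7) = 1/20; P(data | r = 6) = (6/10)(5/9)(4/8)(3/7) = 1/14; P(data | r = 7) = (7/10)(6/9)(3/8)(2/7) = 1/20; P(data | r = 9) = (9/10)(8/9)(1/8)(0/7) = 0.
Weighting by the prior gives 2/13 · 0 = 0, 2/13 · 1/20 = 1/130, 3/13 · 1/14 = 3/182, 2/13 · 1/20 = 1/130, 4/13 · 0 = 0; summing to 29/910.
Therefore the posterior P(r = 3 | data) = (1/130) / (29/910) = 7/29.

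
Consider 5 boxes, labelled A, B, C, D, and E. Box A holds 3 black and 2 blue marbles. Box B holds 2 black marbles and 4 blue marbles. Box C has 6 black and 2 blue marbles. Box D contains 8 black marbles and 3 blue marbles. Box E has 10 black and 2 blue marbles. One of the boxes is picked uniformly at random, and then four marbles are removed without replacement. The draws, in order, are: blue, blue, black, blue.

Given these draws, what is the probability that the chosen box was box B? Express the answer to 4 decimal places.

For each hypothesis, P(data | H) works out to: P(data | box A) = (2/5)(1/4)(3/3)(0/2) = 0; P(data | box B) = (4/6)(3/5)(2/4)(2/3) = 2/15; P(data | box C) = (2/8)(1/7)(6/6)(0/5) = 0; P(data | box D) = (3/11)(2/10)(8/9)(1/8) = 1/165; P(data | box E) = (2/12)(1/11)(10/10)(0/9) = 0.
The prior-weighted likelihoods are 1/5 · 0 = 0, 1/5 · 2/15 = 2/75, 1/5 · 0 = 0, 1/5 · 1/165 = 1/825, 1/5 · 0 = 0; with total 23/825.
Therefore the posterior P(box B | data) = (2/75) / (23/825) = 22/23.

0.9565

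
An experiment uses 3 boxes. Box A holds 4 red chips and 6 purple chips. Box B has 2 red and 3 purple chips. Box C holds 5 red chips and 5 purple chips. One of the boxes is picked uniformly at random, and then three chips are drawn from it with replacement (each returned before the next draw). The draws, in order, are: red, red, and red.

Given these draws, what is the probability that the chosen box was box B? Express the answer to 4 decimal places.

0.2530

Compute the likelihood of the observed sequence for each case: P(data | box A) = (4/10)(4/10)(4/10) = 0.064; P(data | box B) = (2/5)(2/5)(2/5) = 0.064; P(data | box C) = (5/10)(5/10)(5/10) = 0.125.
Weighting by the prior gives 1/3 · 0.064 = 0.021333, 1/3 · 0.064 = 0.021333, 1/3 · 0.125 = 0.041667; these sum to 0.084333.
Hence P(box B | data) = (0.021333) / (0.084333) = 0.25296.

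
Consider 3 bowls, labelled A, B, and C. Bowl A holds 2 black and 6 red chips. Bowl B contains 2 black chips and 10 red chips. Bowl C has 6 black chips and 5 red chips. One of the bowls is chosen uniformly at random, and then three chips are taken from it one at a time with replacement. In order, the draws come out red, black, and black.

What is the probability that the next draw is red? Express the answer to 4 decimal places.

The likelihood of the observed sequence under each hypothesis: P(data | bowl A) = (6/8)(2/8)(2/8) = 0.046875; P(data | bowl B) = (10/12)(2/12)(2/12) = 0.023148; P(data | bowl C) = (5/11)(6/11)(6/11) = 0.13524.
The prior-weighted likelihoods are 1/3 · 0.046875 = 0.015625, 1/3 · 0.023148 = 0.007716, 1/3 · 0.13524 = 0.045079; these sum to 0.06842.
Normalising, the posterior is P(bowl A | data) = 0.22837, P(bowl B | data) = 0.11277, P(bowl C | data) = 0.65886.
So P(red next | data) = Σ P(red next | H) P(H | data) = (3/4)(0.22837) + (5/6)(0.11277) + (5/11)(0.65886) = 0.56474.

0.5647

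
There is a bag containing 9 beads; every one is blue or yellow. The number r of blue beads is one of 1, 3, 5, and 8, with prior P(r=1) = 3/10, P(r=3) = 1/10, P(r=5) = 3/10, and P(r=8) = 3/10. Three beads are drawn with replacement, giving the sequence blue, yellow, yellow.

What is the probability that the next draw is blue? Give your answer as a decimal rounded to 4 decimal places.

Under each hypothesis, the probability of the observed sequence is: P(data | r = 1) = (1/9)(8/9)(8/9) = 0.087791; P(data | r = 3) = (3/9)(6/9)(6/9) = 0.14815; P(data | r = 5) = (5/9)(4/9)(4/9) = 0.10974; P(data | r = 8) = (8/9)(1/9)(1/9) = 0.010974.
Multiplying each by its prior: 3/10 · 0.087791 = 0.026337, 1/10 · 0.14815 = 0.014815, 3/10 · 0.10974 = 0.032922, 3/10 · 0.010974 = 0.0032922; with total 0.077366.
Normalising, the posterior is P(r = 1 | data) = 0.34043, P(r = 3 | data) = 0.19149, P(r = 5 | data) = 0.42553, P(r = 8 | data) = 0.042553.
The predictive probability is P(blue next | data) = (1/9)(0.34043) + (1/3)(0.19149) + (5/9)(0.42553) + (8/9)(0.042553) = 0.37589.

0.3759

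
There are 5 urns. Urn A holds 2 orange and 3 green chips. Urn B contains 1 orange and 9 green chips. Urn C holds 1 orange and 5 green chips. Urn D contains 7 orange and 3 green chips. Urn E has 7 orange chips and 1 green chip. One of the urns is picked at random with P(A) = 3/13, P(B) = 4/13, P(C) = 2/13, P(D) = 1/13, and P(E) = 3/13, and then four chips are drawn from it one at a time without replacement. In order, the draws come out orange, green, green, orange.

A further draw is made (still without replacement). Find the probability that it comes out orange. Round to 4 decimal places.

0.1190

The likelihood of the observed sequence under each hypothesis: P(data | urn A) = (2/5)(3/4)(2/3)(1/2) = 1/10; P(data | urn B) = (1/10)(9/9)(8/8)(0/7) = 0; P(data | urn C) = (1/6)(5/5)(4/4)(0/3) = 0; P(data | urn D) = (7/10)(3/9)(2/8)(6/7) = 1/20; P(data | urn E) = (7/8)(1/7)(0/6) = 0.
The prior-weighted likelihoods are 3/13 · 1/10 = 3/130, 4/13 · 0 = 0, 2/13 · 0 = 0, 1/13 · 1/20 = 1/260, 3/13 · 0 = 0; with total 7/260.
Dividing through by the total gives posterior P(urn A | data) = 6/7, P(urn B | data) = 0, P(urn C | data) = 0, P(urn D | data) = 1/7, P(urn E | data) = 0.
So P(orange next | data) = Σ P(orange next | H) P(H | data) = (0)(6/7) + (5/6)(1/7) = 5/42.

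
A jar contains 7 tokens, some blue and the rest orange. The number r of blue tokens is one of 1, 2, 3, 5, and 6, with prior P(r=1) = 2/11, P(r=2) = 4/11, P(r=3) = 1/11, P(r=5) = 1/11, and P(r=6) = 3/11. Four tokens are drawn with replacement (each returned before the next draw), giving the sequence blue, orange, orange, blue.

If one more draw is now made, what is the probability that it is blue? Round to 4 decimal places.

Under each hypothesis, the probability of the observed sequence is: P(data | r = 1) = (1/7)(6/7)(6/7)(1/7) = 0.014994; P(data | r = 2) = (2/7)(5/7)(5/7)(2/7) = 0.041649; P(data | r = 3) = (3/7)(4/7)(4/7)(3/7) = 0.059975; P(data | r = 5) = (5/7)(2/7)(2/7)(5/7) = 0.041649; P(data | r = 6) = (6/7)(1/7)(1/7)(6/7) = 0.014994.
The prior-weighted likelihoods are 2/11 · 0.014994 = 0.0027261, 4/11 · 0.041649 = 0.015145, 1/11 · 0.059975 = 0.0054523, 1/11 · 0.041649 = 0.0037863, 3/11 · 0.014994 = 0.0040892; these sum to 0.031199.
Normalising, the posterior is P(r = 1 | data) = 0.087379, P(r = 2 | data) = 0.48544, P(r = 3 | data) = 0.17476, P(r = 5 | data) = 0.12136, P(r = 6 | data) = 0.13107.
The predictive probability is P(blue next | data) = (1/7)(0.087379) + (2/7)(0.48544) + (3/7)(0.17476) + (5/7)(0.12136) + (6/7)(0.13107) = 0.4251.

0.4251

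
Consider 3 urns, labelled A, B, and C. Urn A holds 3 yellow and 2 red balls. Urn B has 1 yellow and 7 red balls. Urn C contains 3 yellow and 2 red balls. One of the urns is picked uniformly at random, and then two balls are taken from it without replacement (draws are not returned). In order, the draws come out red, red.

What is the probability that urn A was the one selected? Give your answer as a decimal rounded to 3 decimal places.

0.105

For each hypothesis, P(data | H) works out to: P(data | urn A) = (2/5)(1/4) = 1/10; P(data | urn B) = (7/8)(6/7) = 3/4; P(data | urn C) = (2/5)(1/4) = 1/10.
Multiplying each by its prior: 1/3 · 1/10 = 1/30, 1/3 · 3/4 = 1/4, 1/3 · 1/10 = 1/30; summing to 19/60.
So P(urn A | data) = (1/30) / (19/60) = 2/19.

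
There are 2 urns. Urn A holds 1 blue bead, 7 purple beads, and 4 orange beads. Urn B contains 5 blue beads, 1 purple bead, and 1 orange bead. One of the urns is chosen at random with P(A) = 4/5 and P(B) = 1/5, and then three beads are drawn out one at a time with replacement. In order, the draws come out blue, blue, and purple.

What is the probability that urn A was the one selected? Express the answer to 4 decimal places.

0.1819

Compute the likelihood of the observed sequence for each case: P(data | urn A) = (1/12)(1/12)(7/12) = 0.0040509; P(data | urn B) = (5/7)(5/7)(1/7) = 0.072886.
Multiplying each by its prior: 4/5 · 0.0040509 = 0.0032407, 1/5 · 0.072886 = 0.014577; with total 0.017818.
So P(urn A | data) = (0.0032407) / (0.017818) = 0.18188.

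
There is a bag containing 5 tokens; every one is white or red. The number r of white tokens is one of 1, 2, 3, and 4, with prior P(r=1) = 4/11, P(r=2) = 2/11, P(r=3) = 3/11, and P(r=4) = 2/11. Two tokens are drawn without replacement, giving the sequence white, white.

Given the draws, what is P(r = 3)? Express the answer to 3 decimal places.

For each hypothesis, P(data | H) works out to: P(data | r = 1) = (1/5)(0/4) = 0; P(data | r = 2) = (2/5)(1/4) = 1/10; P(data | r = 3) = (3/5)(2/4) = 3/10; P(data | r = 4) = (4/5)(3/4) = 3/5.
Weighting by the prior gives 4/11 · 0 = 0, 2/11 · 1/10 = 1/55, 3/11 · 3/10 = 9/110, 2/11 · 3/5 = 6/55; with total 23/110.
By Bayes' rule, P(r = 3 | data) = (9/110) / (23/110) = 9/23.

0.391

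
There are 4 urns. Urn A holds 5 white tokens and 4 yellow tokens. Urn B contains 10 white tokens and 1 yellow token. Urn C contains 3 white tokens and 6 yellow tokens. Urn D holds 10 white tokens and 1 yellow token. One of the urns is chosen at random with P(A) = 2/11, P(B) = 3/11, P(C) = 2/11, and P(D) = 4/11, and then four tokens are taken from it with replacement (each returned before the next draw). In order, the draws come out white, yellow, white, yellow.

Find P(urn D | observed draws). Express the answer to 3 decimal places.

Under each hypothesis, the probability of the observed sequence is: P(data | urn A) = (5/9)(4/9)(5/9)(4/9) = 0.060966; P(data | urn B) = (10/11)(1/11)(10/11)(1/11) = 0.0068301; P(data | urn C) = (3/9)(6/9)(3/9)(6/9) = 0.049383; P(data | urn D) = (10/11)(1/11)(10/11)(1/11) = 0.0068301.
The prior-weighted likelihoods are 2/11 · 0.060966 = 0.011085, 3/11 · 0.0068301 = 0.0018628, 2/11 · 0.049383 = 0.0089787, 4/11 · 0.0068301 = 0.0024837; summing to 0.02441.
So P(urn D | data) = (0.0024837) / (0.02441) = 0.10175.

0.102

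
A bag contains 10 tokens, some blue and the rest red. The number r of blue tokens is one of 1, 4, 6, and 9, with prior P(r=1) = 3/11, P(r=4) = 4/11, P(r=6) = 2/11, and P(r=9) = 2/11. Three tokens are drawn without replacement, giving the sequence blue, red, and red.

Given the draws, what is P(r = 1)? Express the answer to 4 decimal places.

Under each hypothesis, the probability of the observed sequence is: P(data | r = 1) = (1/10)(9/9)(8/8) = 1/10; P(data | r = 4) = (4/10)(6/9)(5/8) = 1/6; P(data | r = 6) = (6/10)(4/9)(3/8) = 1/10; P(data | r = 9) = (9/10)(1/9)(0/8) = 0.
Weighting by the prior gives 3/11 · 1/10 = 3/110, 4/11 · 1/6 = 2/33, 2/11 · 1/10 = 1/55, 2/11 · 0 = 0; summing to 7/66.
Hence P(r = 1 | data) = (3/110) / (7/66) = 9/35.

0.2571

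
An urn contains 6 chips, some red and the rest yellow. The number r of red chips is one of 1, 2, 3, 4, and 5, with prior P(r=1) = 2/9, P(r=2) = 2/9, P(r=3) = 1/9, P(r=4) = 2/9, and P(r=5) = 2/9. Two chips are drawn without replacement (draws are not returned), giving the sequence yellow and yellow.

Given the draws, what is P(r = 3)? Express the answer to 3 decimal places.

0.081

The likelihood of the observed sequence under each hypothesis: P(data | r = 1) = (5/6)(4/5) = 2/3; P(data | r = 2) = (4/6)(3/5) = 2/5; P(data | r = 3) = (3/6)(2/5) = 1/5; P(data | r = 4) = (2/6)(1/5) = 1/15; P(data | r = 5) = (1/6)(0/5) = 0.
Multiplying each by its prior: 2/9 · 2/3 = 4/27, 2/9 · 2/5 = 4/45, 1/9 · 1/5 = 1/45, 2/9 · 1/15 = 2/135, 2/9 · 0 = 0; these sum to 37/135.
By Bayes' rule, P(r = 3 | data) = (1/45) / (37/135) = 3/37.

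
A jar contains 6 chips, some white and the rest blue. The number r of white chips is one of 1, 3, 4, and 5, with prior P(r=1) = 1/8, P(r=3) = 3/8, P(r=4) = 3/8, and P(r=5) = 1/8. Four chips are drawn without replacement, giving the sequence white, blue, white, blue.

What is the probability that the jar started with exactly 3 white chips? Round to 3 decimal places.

0.600

Compute the likelihood of the observed sequence for each case: P(data | r = 1) = (1/6)(5/5)(0/4) = 0; P(data | r = 3) = (3/6)(3/5)(2/4)(2/3) = 1/10; P(data | r = 4) = (4/6)(2/5)(3/4)(1/3) = 1/15; P(data | r = 5) = (5/6)(1/5)(4/4)(0/3) = 0.
Weighting by the prior gives 1/8 · 0 = 0, 3/8 · 1/10 = 3/80, 3/8 · 1/15 = 1/40, 1/8 · 0 = 0; with total 1/16.
Therefore the posterior P(r = 3 | data) = (3/80) / (1/16) = 3/5.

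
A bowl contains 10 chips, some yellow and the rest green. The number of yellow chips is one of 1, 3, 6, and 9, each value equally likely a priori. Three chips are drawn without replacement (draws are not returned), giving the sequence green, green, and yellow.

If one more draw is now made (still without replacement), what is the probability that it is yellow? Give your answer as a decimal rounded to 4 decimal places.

Compute the likelihood of the observed sequence for each case: P(data | r = 1) = (9/10)(8/9)(1/8) = 1/10; P(data | r = 3) = (7/10)(6/9)(3/8) = 7/40; P(data | r = 6) = (4/10)(3/9)(6/8) = 1/10; P(data | r = 9) = (1/10)(0/9) = 0.
Weighting by the prior gives 1/4 · 1/10 = 1/40, 1/4 · 7/40 = 7/160, 1/4 · 1/10 = 1/40, 1/4 · 0 = 0; with total 3/32.
The posterior is then P(r = 1 | data) = 4/15, P(r = 3 | data) = 7/15, P(r = 6 | data) = 4/15, P(r = 9 | data) = 0.
So P(yellow next | data) = Σ P(yellow next | H) P(H | data) = (0)(4/15) + (2/7)(7/15) + (5/7)(4/15) = 34/105.

0.3238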